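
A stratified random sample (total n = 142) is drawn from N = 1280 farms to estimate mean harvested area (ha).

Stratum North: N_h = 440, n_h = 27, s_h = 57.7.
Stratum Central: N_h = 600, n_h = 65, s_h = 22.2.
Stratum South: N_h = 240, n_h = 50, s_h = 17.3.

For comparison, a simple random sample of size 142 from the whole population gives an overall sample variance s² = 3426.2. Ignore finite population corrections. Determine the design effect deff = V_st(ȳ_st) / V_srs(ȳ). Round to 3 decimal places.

deff ≈ 0.682

V̂(ȳ_st) = Σ W_h² s_h²/n_h, with W_h = N_h/N and N = 1280:
  stratum North: (440/1280)²·57.7²/27 = 14.5705
  stratum Central: (600/1280)²·22.2²/65 = 1.666
  stratum South: (240/1280)²·17.3²/50 = 0.210438
V_st = 16.4469
V_srs = s²/n = 3426.2/142 = 24.1282
deff = V_st / V_srs = 16.4469/24.1282 = 0.6816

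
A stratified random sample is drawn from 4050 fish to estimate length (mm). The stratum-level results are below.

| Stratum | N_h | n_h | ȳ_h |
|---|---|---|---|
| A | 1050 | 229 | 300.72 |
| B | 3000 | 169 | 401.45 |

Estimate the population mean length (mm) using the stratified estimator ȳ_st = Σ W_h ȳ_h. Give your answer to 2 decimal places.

N = Σ N_h = 4050. Stratum weights W_h = N_h/N.
ȳ_st = (1050·300.72 + 3000·401.45) / 4050 = 375.3348

ȳ_st ≈ 375.33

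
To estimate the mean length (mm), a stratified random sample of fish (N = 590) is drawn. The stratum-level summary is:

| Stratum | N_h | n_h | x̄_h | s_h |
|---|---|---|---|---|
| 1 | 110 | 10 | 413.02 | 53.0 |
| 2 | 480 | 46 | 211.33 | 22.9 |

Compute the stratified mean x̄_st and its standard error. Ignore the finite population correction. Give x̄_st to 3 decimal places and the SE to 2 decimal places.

x̄_st = Σ W_h x̄_h = (110·413.02 + 480·211.33)/590 = 248.93322
V̂(x̄_st) = Σ W_h² s_h²/n_h, with W_h = N_h/N and N = 590:
  stratum 1: (110/590)²·53.0²/10 = 9.76412
  stratum 2: (480/590)²·22.9²/46 = 7.54556
V̂(x̄_st) = 17.3097
SE(x̄_st) = √17.3097 = 4.16049

x̄_st ≈ 248.933, SE ≈ 4.16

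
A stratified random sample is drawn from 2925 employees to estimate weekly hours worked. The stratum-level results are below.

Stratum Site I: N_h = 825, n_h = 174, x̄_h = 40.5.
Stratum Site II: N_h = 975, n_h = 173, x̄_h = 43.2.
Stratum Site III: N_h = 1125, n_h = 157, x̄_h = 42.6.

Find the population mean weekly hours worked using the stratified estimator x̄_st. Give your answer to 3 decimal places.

N = Σ N_h = 2925. Stratum weights W_h = N_h/N.
x̄_st = (825·40.5 + 975·43.2 + 1125·42.6) / 2925 = 42.20769

x̄_st ≈ 42.208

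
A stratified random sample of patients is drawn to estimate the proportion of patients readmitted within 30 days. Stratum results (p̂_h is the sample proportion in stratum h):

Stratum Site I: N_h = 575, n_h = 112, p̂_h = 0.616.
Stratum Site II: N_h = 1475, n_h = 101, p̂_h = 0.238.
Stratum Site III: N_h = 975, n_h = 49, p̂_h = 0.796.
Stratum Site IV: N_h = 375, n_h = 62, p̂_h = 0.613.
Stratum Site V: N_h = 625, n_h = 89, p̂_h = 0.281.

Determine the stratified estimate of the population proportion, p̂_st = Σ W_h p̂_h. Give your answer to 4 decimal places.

N = 4025; stratum weights W_h = N_h/N.
p̂_st = Σ W_h p̂_h = (575·0.616 + 1475·0.238 + 975·0.796 + 375·0.613 + 625·0.281)/4025 = 0.46878

p̂_st ≈ 0.4688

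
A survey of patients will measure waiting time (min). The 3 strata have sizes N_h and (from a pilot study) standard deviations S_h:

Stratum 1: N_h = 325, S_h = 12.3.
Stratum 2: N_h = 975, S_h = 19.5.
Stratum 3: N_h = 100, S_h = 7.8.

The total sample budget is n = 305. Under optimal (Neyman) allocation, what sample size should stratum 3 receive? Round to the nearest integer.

10

Neyman allocation: n_h = n · N_h S_h / Σ N_i S_i, with n = 305.
  stratum 1: N_h·S_h = 325·12.3 = 3997.50
  stratum 2: N_h·S_h = 975·19.5 = 19012.50
  stratum 3: N_h·S_h = 100·7.8 = 780.00
Σ N_h S_h = 23790.00
n for stratum 3 = 305·780.00/23790.00 = 10.000 → 10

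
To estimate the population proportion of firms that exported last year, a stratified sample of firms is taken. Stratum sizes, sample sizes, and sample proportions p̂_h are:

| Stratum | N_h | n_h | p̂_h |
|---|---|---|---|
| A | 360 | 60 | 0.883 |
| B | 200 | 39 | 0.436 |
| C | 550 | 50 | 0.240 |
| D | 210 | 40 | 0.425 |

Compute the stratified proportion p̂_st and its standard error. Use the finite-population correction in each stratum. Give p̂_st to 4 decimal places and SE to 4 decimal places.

N = 1320; stratum weights W_h = N_h/N.
p̂_st = Σ W_h p̂_h = (360·0.883 + 200·0.436 + 550·0.240 + 210·0.425)/1320 = 0.47449
V̂(p̂_st) = Σ W_h² (1 − n_h/N_h) p̂_h(1−p̂_h)/(n_h−1):
  stratum A: (360/1320)²·(1 − 60/360)·0.883·0.117/59 = 0.000108535
  stratum B: (200/1320)²·(1 − 39/200)·0.436·0.564/38 = 0.000119589
  stratum C: (550/1320)²·(1 − 50/550)·0.240·0.760/49 = 0.000587508
  stratum D: (210/1320)²·(1 − 40/210)·0.425·0.575/39 = 0.000128384
V̂(p̂_st) = 0.000944016; SE = √V̂ = 0.0307248

p̂_st ≈ 0.4745, SE ≈ 0.0307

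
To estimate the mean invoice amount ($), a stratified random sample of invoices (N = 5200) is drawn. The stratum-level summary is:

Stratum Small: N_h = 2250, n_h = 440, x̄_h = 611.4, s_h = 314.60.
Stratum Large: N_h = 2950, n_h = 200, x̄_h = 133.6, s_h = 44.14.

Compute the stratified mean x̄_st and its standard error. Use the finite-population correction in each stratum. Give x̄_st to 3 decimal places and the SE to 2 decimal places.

x̄_st ≈ 340.340, SE ≈ 6.07

x̄_st = Σ W_h x̄_h = (2250·611.4 + 2950·133.6)/5200 = 340.34038
V̂(x̄_st) = Σ W_h² (1 − n_h/N_h) s_h²/n_h, with W_h = N_h/N and N = 5200:
  stratum Small: (2250/5200)²·(1 − 440/2250)·314.60²/440 = 33.8781
  stratum Large: (2950/5200)²·(1 − 200/2950)·44.14²/200 = 2.92269
V̂(x̄_st) = 36.8008
SE(x̄_st) = √36.8008 = 6.06637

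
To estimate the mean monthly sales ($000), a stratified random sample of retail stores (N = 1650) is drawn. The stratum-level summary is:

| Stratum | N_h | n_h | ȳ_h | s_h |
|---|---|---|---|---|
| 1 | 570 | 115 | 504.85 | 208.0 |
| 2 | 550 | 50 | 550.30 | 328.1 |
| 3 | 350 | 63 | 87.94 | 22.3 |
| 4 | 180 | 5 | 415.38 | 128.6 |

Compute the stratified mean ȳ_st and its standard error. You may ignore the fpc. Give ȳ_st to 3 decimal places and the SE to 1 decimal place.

ȳ_st ≈ 421.804, SE ≈ 18.0

ȳ_st = Σ W_h ȳ_h = (570·504.85 + 550·550.30 + 350·87.94 + 180·415.38)/1650 = 421.80418
V̂(ȳ_st) = Σ W_h² s_h²/n_h, with W_h = N_h/N and N = 1650:
  stratum 1: (570/1650)²·208.0²/115 = 44.8963
  stratum 2: (550/1650)²·328.1²/50 = 239.221
  stratum 3: (350/1650)²·22.3²/63 = 0.355171
  stratum 4: (180/1650)²·128.6²/5 = 39.3631
V̂(ȳ_st) = 323.836
SE(ȳ_st) = √323.836 = 17.9954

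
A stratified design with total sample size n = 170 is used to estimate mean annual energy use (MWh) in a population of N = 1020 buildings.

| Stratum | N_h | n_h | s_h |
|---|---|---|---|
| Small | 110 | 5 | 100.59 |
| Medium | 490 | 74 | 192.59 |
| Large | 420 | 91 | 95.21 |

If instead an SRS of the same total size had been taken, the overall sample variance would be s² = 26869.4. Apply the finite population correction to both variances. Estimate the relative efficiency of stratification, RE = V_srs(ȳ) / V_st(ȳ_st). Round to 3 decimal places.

V̂(ȳ_st) = Σ W_h² (1 − n_h/N_h) s_h²/n_h, with W_h = N_h/N and N = 1020:
  stratum Small: (110/1020)²·(1 − 5/110)·100.59²/5 = 22.4658
  stratum Medium: (490/1020)²·(1 − 74/490)·192.59²/74 = 98.203
  stratum Large: (420/1020)²·(1 − 91/420)·95.21²/91 = 13.2303
V_st = 133.899
V_srs = (1 − 170/1020)·26869.4/170 = 131.713
Relative efficiency = V_srs / V_st = 131.713/133.899 = 0.9837

RE ≈ 0.984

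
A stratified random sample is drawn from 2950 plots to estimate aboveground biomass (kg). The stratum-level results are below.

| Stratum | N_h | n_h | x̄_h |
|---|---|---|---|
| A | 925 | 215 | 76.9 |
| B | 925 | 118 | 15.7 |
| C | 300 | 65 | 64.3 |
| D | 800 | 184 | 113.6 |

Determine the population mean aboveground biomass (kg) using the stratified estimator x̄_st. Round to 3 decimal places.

x̄_st ≈ 66.381

N = Σ N_h = 2950. Stratum weights W_h = N_h/N.
x̄_st = (925·76.9 + 925·15.7 + 300·64.3 + 800·113.6) / 2950 = 66.38136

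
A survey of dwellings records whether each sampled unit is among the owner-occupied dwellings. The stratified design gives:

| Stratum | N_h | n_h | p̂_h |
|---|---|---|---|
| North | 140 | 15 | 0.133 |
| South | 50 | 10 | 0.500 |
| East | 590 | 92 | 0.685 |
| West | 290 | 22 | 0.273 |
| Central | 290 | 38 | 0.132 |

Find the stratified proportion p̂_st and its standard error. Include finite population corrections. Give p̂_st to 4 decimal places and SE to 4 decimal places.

N = 1360; stratum weights W_h = N_h/N.
p̂_st = Σ W_h p̂_h = (140·0.133 + 50·0.500 + 590·0.685 + 290·0.273 + 290·0.132)/1360 = 0.41560
V̂(p̂_st) = Σ W_h² (1 − n_h/N_h) p̂_h(1−p̂_h)/(n_h−1):
  stratum North: (140/1360)²·(1 − 15/140)·0.133·0.867/14 = 7.79297e-05
  stratum South: (50/1360)²·(1 − 10/50)·0.500·0.500/9 = 3.00365e-05
  stratum East: (590/1360)²·(1 − 92/590)·0.685·0.315/91 = 0.000376672
  stratum West: (290/1360)²·(1 − 22/290)·0.273·0.727/21 = 0.00039713
  stratum Central: (290/1360)²·(1 − 38/290)·0.132·0.868/37 = 0.000122352
V̂(p̂_st) = 0.00100412; SE = √V̂ = 0.0316879

p̂_st ≈ 0.4156, SE ≈ 0.0317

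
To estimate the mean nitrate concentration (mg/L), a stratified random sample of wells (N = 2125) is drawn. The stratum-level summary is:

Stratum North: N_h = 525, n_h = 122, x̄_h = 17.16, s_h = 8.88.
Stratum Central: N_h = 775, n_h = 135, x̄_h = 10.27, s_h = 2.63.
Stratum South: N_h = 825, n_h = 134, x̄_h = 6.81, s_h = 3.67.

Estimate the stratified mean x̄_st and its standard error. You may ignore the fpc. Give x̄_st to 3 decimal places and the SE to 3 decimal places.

x̄_st = Σ W_h x̄_h = (525·17.16 + 775·10.27 + 825·6.81)/2125 = 10.62894
V̂(x̄_st) = Σ W_h² s_h²/n_h, with W_h = N_h/N and N = 2125:
  stratum North: (525/2125)²·8.88²/122 = 0.0394518
  stratum Central: (775/2125)²·2.63²/135 = 0.00681496
  stratum South: (825/2125)²·3.67²/134 = 0.0151502
V̂(x̄_st) = 0.0614169
SE(x̄_st) = √0.0614169 = 0.247824

x̄_st ≈ 10.629, SE ≈ 0.248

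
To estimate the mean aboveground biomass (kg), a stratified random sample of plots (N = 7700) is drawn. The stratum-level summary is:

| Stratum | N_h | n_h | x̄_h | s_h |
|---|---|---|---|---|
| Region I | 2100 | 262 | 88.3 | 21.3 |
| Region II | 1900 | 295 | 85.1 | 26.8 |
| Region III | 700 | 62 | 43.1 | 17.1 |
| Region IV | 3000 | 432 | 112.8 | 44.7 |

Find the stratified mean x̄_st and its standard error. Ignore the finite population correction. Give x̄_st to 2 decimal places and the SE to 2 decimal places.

x̄_st ≈ 92.95, SE ≈ 1.01

x̄_st = Σ W_h x̄_h = (2100·88.3 + 1900·85.1 + 700·43.1 + 3000·112.8)/7700 = 92.94675
V̂(x̄_st) = Σ W_h² s_h²/n_h, with W_h = N_h/N and N = 7700:
  stratum Region I: (2100/7700)²·21.3²/262 = 0.1288
  stratum Region II: (1900/7700)²·26.8²/295 = 0.148243
  stratum Region III: (700/7700)²·17.1²/62 = 0.0389776
  stratum Region IV: (3000/7700)²·44.7²/432 = 0.702089
V̂(x̄_st) = 1.01811
SE(x̄_st) = √1.01811 = 1.00901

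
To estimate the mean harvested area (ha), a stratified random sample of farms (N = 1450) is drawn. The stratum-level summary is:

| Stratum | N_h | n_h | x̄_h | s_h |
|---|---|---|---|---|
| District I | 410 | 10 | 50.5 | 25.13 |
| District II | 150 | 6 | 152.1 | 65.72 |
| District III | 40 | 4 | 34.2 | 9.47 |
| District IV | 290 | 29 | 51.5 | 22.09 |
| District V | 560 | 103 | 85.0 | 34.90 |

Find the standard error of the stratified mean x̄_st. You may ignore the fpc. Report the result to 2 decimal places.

V̂(x̄_st) = Σ W_h² s_h²/n_h, with W_h = N_h/N and N = 1450:
  stratum District I: (410/1450)²·25.13²/10 = 5.04913
  stratum District II: (150/1450)²·65.72²/6 = 7.70354
  stratum District III: (40/1450)²·9.47²/4 = 0.0170618
  stratum District IV: (290/1450)²·22.09²/29 = 0.673059
  stratum District V: (560/1450)²·34.90²/103 = 1.76382
V̂(x̄_st) = 15.2066
SE(x̄_st) = √15.2066 = 3.89957

SE(x̄_st) ≈ 3.90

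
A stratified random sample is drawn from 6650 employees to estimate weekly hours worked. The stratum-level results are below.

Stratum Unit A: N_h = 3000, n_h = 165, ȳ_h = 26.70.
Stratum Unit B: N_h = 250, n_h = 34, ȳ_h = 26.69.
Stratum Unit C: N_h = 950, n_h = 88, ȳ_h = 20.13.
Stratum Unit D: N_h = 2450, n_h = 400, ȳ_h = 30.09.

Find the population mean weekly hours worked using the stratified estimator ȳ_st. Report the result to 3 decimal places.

N = Σ N_h = 6650. Stratum weights W_h = N_h/N.
ȳ_st = (3000·26.70 + 250·26.69 + 950·20.13 + 2450·30.09) / 6650 = 27.01000

ȳ_st ≈ 27.010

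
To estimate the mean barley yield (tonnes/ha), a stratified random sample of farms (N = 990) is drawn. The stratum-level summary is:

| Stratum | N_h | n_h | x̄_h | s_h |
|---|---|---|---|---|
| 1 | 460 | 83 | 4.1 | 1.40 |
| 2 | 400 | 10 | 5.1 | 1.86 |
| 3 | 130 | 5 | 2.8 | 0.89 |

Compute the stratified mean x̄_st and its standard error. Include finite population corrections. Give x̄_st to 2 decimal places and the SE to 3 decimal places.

x̄_st ≈ 4.33, SE ≈ 0.249

x̄_st = Σ W_h x̄_h = (460·4.1 + 400·5.1 + 130·2.8)/990 = 4.33333
V̂(x̄_st) = Σ W_h² (1 − n_h/N_h) s_h²/n_h, with W_h = N_h/N and N = 990:
  stratum 1: (460/990)²·(1 − 83/460)·1.40²/83 = 0.00417837
  stratum 2: (400/990)²·(1 − 10/400)·1.86²/10 = 0.0550656
  stratum 3: (130/990)²·(1 − 5/130)·0.89²/5 = 0.00262659
V̂(x̄_st) = 0.0618705
SE(x̄_st) = √0.0618705 = 0.248738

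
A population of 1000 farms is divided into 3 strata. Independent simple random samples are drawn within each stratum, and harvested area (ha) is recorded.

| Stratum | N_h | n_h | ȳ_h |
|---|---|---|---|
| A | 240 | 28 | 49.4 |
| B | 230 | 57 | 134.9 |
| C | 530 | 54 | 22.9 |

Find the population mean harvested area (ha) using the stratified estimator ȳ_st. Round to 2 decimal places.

N = Σ N_h = 1000. Stratum weights W_h = N_h/N.
ȳ_st = (240·49.4 + 230·134.9 + 530·22.9) / 1000 = 55.0200

ȳ_st ≈ 55.02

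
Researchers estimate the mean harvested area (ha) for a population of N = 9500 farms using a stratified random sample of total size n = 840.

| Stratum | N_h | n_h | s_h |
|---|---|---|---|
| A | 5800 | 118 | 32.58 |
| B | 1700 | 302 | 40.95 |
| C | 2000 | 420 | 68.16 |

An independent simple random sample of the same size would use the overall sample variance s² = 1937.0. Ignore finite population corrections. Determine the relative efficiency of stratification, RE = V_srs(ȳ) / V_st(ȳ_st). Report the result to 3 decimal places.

V̂(ȳ_st) = Σ W_h² s_h²/n_h, with W_h = N_h/N and N = 9500:
  stratum A: (5800/9500)²·32.58²/118 = 3.35296
  stratum B: (1700/9500)²·40.95²/302 = 0.177808
  stratum C: (2000/9500)²·68.16²/420 = 0.490256
V_st = 4.02103
V_srs = s²/n = 1937.0/840 = 2.30595
Relative efficiency = V_srs / V_st = 2.30595/4.02103 = 0.5735

RE ≈ 0.573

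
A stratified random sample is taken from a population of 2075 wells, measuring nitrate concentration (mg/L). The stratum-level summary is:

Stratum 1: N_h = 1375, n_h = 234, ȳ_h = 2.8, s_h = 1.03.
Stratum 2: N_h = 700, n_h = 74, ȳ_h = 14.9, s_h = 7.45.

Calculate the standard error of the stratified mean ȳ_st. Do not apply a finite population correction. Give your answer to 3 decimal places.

SE(ȳ_st) ≈ 0.296

V̂(ȳ_st) = Σ W_h² s_h²/n_h, with W_h = N_h/N and N = 2075:
  stratum 1: (1375/2075)²·1.03²/234 = 0.0019908
  stratum 2: (700/2075)²·7.45²/74 = 0.0853573
V̂(ȳ_st) = 0.0873481
SE(ȳ_st) = √0.0873481 = 0.295547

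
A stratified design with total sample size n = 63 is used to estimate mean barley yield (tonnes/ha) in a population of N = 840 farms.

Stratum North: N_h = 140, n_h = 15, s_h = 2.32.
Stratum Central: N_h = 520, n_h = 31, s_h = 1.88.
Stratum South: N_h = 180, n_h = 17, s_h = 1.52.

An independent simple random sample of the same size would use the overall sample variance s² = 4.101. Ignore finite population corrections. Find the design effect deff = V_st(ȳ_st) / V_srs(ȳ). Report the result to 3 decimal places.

deff ≈ 0.920

V̂(ȳ_st) = Σ W_h² s_h²/n_h, with W_h = N_h/N and N = 840:
  stratum North: (140/840)²·2.32²/15 = 0.00996741
  stratum Central: (520/840)²·1.88²/31 = 0.043692
  stratum South: (180/840)²·1.52²/17 = 0.00624058
V_st = 0.0599
V_srs = s²/n = 4.101/63 = 0.0650952
deff = V_st / V_srs = 0.0599/0.0650952 = 0.9202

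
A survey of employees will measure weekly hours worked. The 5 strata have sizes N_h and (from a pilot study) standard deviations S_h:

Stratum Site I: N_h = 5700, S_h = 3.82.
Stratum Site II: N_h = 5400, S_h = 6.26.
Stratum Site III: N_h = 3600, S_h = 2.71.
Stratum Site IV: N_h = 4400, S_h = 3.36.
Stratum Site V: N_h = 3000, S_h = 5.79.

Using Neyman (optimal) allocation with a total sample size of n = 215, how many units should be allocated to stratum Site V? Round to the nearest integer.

Neyman allocation: n_h = n · N_h S_h / Σ N_i S_i, with n = 215.
  stratum Site I: N_h·S_h = 5700·3.82 = 21774.00
  stratum Site II: N_h·S_h = 5400·6.26 = 33804.00
  stratum Site III: N_h·S_h = 3600·2.71 = 9756.00
  stratum Site IV: N_h·S_h = 4400·3.36 = 14784.00
  stratum Site V: N_h·S_h = 3000·5.79 = 17370.00
Σ N_h S_h = 97488.00
n for stratum Site V = 215·17370.00/97488.00 = 38.308 → 38

38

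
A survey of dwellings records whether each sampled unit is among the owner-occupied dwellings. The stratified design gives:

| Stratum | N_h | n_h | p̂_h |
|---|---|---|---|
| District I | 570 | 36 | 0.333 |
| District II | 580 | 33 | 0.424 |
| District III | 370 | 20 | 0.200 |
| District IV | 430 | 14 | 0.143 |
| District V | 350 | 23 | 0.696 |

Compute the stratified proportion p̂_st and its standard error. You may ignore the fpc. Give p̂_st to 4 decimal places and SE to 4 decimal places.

N = 2300; stratum weights W_h = N_h/N.
p̂_st = Σ W_h p̂_h = (570·0.333 + 580·0.424 + 370·0.200 + 430·0.143 + 350·0.696)/2300 = 0.35427
V̂(p̂_st) = Σ W_h² p̂_h(1−p̂_h)/(n_h−1):
  stratum District I: (570/2300)²·0.333·0.667/35 = 0.000389759
  stratum District II: (580/2300)²·0.424·0.576/32 = 0.000485332
  stratum District III: (370/2300)²·0.200·0.800/19 = 0.000217929
  stratum District IV: (430/2300)²·0.143·0.857/13 = 0.000329499
  stratum District V: (350/2300)²·0.696·0.304/22 = 0.00022271
V̂(p̂_st) = 0.00164523; SE = √V̂ = 0.0405614

p̂_st ≈ 0.3543, SE ≈ 0.0406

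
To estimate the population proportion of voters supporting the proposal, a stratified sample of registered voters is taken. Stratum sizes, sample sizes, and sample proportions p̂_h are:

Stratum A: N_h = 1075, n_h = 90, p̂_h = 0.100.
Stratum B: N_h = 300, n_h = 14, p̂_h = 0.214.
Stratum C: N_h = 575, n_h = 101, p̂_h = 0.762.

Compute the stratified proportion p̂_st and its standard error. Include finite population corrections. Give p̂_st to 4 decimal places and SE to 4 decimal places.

N = 1950; stratum weights W_h = N_h/N.
p̂_st = Σ W_h p̂_h = (1075·0.100 + 300·0.214 + 575·0.762)/1950 = 0.31274
V̂(p̂_st) = Σ W_h² (1 − n_h/N_h) p̂_h(1−p̂_h)/(n_h−1):
  stratum A: (1075/1950)²·(1 − 90/1075)·0.100·0.900/89 = 0.000281597
  stratum B: (300/1950)²·(1 − 14/300)·0.214·0.786/13 = 0.000291952
  stratum C: (575/1950)²·(1 − 101/575)·0.762·0.238/100 = 0.00012999
V̂(p̂_st) = 0.000703538; SE = √V̂ = 0.0265243

p̂_st ≈ 0.3127, SE ≈ 0.0265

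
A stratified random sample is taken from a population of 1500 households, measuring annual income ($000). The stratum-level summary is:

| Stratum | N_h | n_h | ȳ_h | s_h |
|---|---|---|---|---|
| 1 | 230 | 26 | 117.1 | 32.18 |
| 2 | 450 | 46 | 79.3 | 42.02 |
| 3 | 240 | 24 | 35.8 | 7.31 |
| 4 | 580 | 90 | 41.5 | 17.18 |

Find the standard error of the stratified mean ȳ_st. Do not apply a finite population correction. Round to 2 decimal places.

V̂(ȳ_st) = Σ W_h² s_h²/n_h, with W_h = N_h/N and N = 1500:
  stratum 1: (230/1500)²·32.18²/26 = 0.936423
  stratum 2: (450/1500)²·42.02²/46 = 3.45459
  stratum 3: (240/1500)²·7.31²/24 = 0.0569985
  stratum 4: (580/1500)²·17.18²/90 = 0.490317
V̂(ȳ_st) = 4.93833
SE(ȳ_st) = √4.93833 = 2.22224

SE(ȳ_st) ≈ 2.22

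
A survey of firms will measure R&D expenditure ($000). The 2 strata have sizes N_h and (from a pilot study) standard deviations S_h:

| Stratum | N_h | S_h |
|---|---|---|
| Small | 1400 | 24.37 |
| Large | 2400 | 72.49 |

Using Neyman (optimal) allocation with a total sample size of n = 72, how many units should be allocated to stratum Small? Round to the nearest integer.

12

Neyman allocation: n_h = n · N_h S_h / Σ N_i S_i, with n = 72.
  stratum Small: N_h·S_h = 1400·24.37 = 34118.00
  stratum Large: N_h·S_h = 2400·72.49 = 173976.00
Σ N_h S_h = 208094.00
n for stratum Small = 72·34118.00/208094.00 = 11.805 → 12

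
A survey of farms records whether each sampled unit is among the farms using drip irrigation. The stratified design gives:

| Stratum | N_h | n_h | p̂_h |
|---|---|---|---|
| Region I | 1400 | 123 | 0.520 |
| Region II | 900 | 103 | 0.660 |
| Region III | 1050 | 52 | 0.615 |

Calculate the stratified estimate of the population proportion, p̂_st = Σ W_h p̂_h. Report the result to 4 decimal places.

p̂_st ≈ 0.5874

N = 3350; stratum weights W_h = N_h/N.
p̂_st = Σ W_h p̂_h = (1400·0.520 + 900·0.660 + 1050·0.615)/3350 = 0.58739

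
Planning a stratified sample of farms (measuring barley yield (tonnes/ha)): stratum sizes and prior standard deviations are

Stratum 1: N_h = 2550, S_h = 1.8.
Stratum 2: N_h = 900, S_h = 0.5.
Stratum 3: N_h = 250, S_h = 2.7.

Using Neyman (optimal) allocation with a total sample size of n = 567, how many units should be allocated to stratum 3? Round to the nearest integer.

67

Neyman allocation: n_h = n · N_h S_h / Σ N_i S_i, with n = 567.
  stratum 1: N_h·S_h = 2550·1.8 = 4590.00
  stratum 2: N_h·S_h = 900·0.5 = 450.00
  stratum 3: N_h·S_h = 250·2.7 = 675.00
Σ N_h S_h = 5715.00
n for stratum 3 = 567·675.00/5715.00 = 66.969 → 67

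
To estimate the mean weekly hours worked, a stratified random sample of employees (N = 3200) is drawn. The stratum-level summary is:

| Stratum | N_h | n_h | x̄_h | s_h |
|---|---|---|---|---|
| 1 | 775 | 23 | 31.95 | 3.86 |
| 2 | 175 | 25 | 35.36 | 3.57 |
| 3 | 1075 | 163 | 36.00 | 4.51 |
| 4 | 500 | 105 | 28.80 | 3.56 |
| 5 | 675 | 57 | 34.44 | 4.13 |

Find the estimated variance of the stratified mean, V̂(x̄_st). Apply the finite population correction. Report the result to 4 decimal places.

V̂(x̄_st) = Σ W_h² (1 − n_h/N_h) s_h²/n_h, with W_h = N_h/N and N = 3200:
  stratum 1: (775/3200)²·(1 − 23/775)·3.86²/23 = 0.0368694
  stratum 2: (175/3200)²·(1 − 25/175)·3.57²/25 = 0.00130685
  stratum 3: (1075/3200)²·(1 − 163/1075)·4.51²/163 = 0.0119473
  stratum 4: (500/3200)²·(1 − 105/500)·3.56²/105 = 0.00232797
  stratum 5: (675/3200)²·(1 − 57/675)·4.13²/57 = 0.0121904
V̂(x̄_st) = 0.0646419

V̂(x̄_st) ≈ 0.0646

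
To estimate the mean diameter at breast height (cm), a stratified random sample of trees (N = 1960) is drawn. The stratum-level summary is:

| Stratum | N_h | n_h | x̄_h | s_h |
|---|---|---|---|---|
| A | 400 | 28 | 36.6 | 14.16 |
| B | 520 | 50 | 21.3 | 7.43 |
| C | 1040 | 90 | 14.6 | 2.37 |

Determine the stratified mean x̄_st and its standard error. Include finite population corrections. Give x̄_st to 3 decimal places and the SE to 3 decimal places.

x̄_st ≈ 20.867, SE ≈ 0.603

x̄_st = Σ W_h x̄_h = (400·36.6 + 520·21.3 + 1040·14.6)/1960 = 20.86735
V̂(x̄_st) = Σ W_h² (1 − n_h/N_h) s_h²/n_h, with W_h = N_h/N and N = 1960:
  stratum A: (400/1960)²·(1 − 28/400)·14.16²/28 = 0.27737
  stratum B: (520/1960)²·(1 − 50/520)·7.43²/50 = 0.070242
  stratum C: (1040/1960)²·(1 − 90/1040)·2.37²/90 = 0.0160509
V̂(x̄_st) = 0.363663
SE(x̄_st) = √0.363663 = 0.603045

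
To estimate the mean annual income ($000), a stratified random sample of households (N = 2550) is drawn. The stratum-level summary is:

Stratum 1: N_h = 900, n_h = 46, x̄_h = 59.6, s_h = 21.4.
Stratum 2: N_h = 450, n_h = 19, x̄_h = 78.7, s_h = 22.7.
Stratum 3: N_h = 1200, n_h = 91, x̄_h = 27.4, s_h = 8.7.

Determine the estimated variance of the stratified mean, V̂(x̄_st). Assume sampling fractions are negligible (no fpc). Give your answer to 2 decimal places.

V̂(x̄_st) ≈ 2.27

V̂(x̄_st) = Σ W_h² s_h²/n_h, with W_h = N_h/N and N = 2550:
  stratum 1: (900/2550)²·21.4²/46 = 1.24015
  stratum 2: (450/2550)²·22.7²/19 = 0.844584
  stratum 3: (1200/2550)²·8.7²/91 = 0.184196
V̂(x̄_st) = 2.26893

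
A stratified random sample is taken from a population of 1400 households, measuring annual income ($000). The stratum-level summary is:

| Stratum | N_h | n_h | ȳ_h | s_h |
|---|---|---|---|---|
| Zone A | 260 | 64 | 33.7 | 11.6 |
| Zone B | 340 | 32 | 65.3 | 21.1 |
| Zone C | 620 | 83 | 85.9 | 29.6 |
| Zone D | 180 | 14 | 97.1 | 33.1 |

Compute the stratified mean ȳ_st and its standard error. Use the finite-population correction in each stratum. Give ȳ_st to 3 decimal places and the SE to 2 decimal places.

ȳ_st = Σ W_h ȳ_h = (260·33.7 + 340·65.3 + 620·85.9 + 180·97.1)/1400 = 72.64286
V̂(ȳ_st) = Σ W_h² (1 − n_h/N_h) s_h²/n_h, with W_h = N_h/N and N = 1400:
  stratum Zone A: (260/1400)²·(1 − 64/260)·11.6²/64 = 0.054665
  stratum Zone B: (340/1400)²·(1 − 32/340)·21.1²/32 = 0.743342
  stratum Zone C: (620/1400)²·(1 − 83/620)·29.6²/83 = 1.79314
  stratum Zone D: (180/1400)²·(1 − 14/180)·33.1²/14 = 1.19303
V̂(ȳ_st) = 3.78418
SE(ȳ_st) = √3.78418 = 1.9453

ȳ_st ≈ 72.643, SE ≈ 1.95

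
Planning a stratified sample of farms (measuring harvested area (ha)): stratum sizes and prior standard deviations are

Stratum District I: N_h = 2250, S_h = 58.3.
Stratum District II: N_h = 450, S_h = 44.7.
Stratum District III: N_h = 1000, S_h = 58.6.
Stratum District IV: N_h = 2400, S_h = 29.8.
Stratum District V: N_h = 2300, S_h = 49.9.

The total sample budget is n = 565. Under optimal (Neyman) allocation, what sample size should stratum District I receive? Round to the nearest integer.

187

Neyman allocation: n_h = n · N_h S_h / Σ N_i S_i, with n = 565.
  stratum District I: N_h·S_h = 2250·58.3 = 131175.00
  stratum District II: N_h·S_h = 450·44.7 = 20115.00
  stratum District III: N_h·S_h = 1000·58.6 = 58600.00
  stratum District IV: N_h·S_h = 2400·29.8 = 71520.00
  stratum District V: N_h·S_h = 2300·49.9 = 114770.00
Σ N_h S_h = 396180.00
n for stratum District I = 565·131175.00/396180.00 = 187.071 → 187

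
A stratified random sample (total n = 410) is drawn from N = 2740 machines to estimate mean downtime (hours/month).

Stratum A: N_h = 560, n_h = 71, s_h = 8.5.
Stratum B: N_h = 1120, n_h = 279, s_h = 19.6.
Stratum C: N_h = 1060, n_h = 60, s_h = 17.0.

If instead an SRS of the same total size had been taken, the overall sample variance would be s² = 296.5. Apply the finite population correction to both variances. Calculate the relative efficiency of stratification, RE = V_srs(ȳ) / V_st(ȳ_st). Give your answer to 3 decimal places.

RE ≈ 0.691

V̂(ȳ_st) = Σ W_h² (1 − n_h/N_h) s_h²/n_h, with W_h = N_h/N and N = 2740:
  stratum A: (560/2740)²·(1 − 71/560)·8.5²/71 = 0.0371172
  stratum B: (1120/2740)²·(1 − 279/1120)·19.6²/279 = 0.172751
  stratum C: (1060/2740)²·(1 − 60/1060)·17.0²/60 = 0.680066
V_st = 0.889935
V_srs = (1 − 410/2740)·296.5/410 = 0.614959
Relative efficiency = V_srs / V_st = 0.614959/0.889935 = 0.6910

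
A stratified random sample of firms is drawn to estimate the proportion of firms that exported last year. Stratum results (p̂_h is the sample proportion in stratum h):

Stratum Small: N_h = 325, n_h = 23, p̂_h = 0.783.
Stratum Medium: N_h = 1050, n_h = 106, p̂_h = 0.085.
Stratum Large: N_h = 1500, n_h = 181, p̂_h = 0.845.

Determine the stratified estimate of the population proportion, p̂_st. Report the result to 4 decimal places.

p̂_st ≈ 0.5604

N = 2875; stratum weights W_h = N_h/N.
p̂_st = Σ W_h p̂_h = (325·0.783 + 1050·0.085 + 1500·0.845)/2875 = 0.56043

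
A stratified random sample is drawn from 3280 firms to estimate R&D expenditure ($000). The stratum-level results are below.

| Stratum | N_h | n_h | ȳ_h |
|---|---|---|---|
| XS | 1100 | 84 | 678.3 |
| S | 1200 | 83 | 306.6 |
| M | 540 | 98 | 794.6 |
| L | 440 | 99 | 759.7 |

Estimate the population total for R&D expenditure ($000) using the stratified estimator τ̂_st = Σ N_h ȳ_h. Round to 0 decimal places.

τ̂_st = Σ N_h ȳ_h = 1100·678.3 + 1200·306.6 + 540·794.6 + 440·759.7 = 1877402

τ̂_st ≈ 1877402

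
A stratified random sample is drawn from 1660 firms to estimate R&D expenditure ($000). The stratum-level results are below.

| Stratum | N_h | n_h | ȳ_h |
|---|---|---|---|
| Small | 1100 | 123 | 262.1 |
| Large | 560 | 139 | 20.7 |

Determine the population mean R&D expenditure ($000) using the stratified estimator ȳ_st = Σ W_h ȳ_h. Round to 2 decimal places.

N = Σ N_h = 1660. Stratum weights W_h = N_h/N.
ȳ_st = (1100·262.1 + 560·20.7) / 1660 = 180.6639

ȳ_st ≈ 180.66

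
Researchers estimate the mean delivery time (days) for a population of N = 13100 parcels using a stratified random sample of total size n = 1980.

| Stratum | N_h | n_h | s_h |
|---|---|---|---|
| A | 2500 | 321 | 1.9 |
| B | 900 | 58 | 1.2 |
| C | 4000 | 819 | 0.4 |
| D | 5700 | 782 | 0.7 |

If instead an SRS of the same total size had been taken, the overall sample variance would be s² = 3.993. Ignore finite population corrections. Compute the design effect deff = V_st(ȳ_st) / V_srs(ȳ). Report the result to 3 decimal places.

deff ≈ 0.329

V̂(ȳ_st) = Σ W_h² s_h²/n_h, with W_h = N_h/N and N = 13100:
  stratum A: (2500/13100)²·1.9²/321 = 0.000409581
  stratum B: (900/13100)²·1.2²/58 = 0.000117186
  stratum C: (4000/13100)²·0.4²/819 = 1.82143e-05
  stratum D: (5700/13100)²·0.7²/782 = 0.000118631
V_st = 0.000663612
V_srs = s²/n = 3.993/1980 = 0.00201667
deff = V_st / V_srs = 0.000663612/0.00201667 = 0.3291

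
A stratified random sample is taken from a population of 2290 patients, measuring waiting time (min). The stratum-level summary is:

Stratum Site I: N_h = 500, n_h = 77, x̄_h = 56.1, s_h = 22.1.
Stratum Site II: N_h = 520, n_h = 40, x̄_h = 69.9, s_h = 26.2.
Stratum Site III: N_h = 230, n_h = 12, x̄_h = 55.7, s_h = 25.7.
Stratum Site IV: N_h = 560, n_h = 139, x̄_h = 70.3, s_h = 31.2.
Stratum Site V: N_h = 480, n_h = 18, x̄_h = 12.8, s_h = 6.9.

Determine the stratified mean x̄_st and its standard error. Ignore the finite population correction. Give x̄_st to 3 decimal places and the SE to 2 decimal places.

x̄_st ≈ 53.590, SE ≈ 1.51

x̄_st = Σ W_h x̄_h = (500·56.1 + 520·69.9 + 230·55.7 + 560·70.3 + 480·12.8)/2290 = 53.58996
V̂(x̄_st) = Σ W_h² s_h²/n_h, with W_h = N_h/N and N = 2290:
  stratum Site I: (500/2290)²·22.1²/77 = 0.302387
  stratum Site II: (520/2290)²·26.2²/40 = 0.884868
  stratum Site III: (230/2290)²·25.7²/12 = 0.555226
  stratum Site IV: (560/2290)²·31.2²/139 = 0.418793
  stratum Site V: (480/2290)²·6.9²/18 = 0.116208
V̂(x̄_st) = 2.27748
SE(x̄_st) = √2.27748 = 1.50913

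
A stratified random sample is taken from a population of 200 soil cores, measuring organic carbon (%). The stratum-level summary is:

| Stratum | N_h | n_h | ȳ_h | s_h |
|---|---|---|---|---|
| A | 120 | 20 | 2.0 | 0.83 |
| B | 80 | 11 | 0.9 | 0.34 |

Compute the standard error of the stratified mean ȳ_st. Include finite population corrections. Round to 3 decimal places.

V̂(ȳ_st) = Σ W_h² (1 − n_h/N_h) s_h²/n_h, with W_h = N_h/N and N = 200:
  stratum A: (120/200)²·(1 − 20/120)·0.83²/20 = 0.0103335
  stratum B: (80/200)²·(1 − 11/80)·0.34²/11 = 0.00145025
V̂(ȳ_st) = 0.0117838
SE(ȳ_st) = √0.0117838 = 0.108553

SE(ȳ_st) ≈ 0.109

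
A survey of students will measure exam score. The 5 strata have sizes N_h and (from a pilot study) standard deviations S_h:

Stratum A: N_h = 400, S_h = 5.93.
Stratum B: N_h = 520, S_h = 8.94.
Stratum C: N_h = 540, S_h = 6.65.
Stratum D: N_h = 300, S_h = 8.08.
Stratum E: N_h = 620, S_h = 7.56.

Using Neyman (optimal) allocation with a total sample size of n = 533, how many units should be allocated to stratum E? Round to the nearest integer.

Neyman allocation: n_h = n · N_h S_h / Σ N_i S_i, with n = 533.
  stratum A: N_h·S_h = 400·5.93 = 2372.00
  stratum B: N_h·S_h = 520·8.94 = 4648.80
  stratum C: N_h·S_h = 540·6.65 = 3591.00
  stratum D: N_h·S_h = 300·8.08 = 2424.00
  stratum E: N_h·S_h = 620·7.56 = 4687.20
Σ N_h S_h = 17723.00
n for stratum E = 533·4687.20/17723.00 = 140.962 → 141

141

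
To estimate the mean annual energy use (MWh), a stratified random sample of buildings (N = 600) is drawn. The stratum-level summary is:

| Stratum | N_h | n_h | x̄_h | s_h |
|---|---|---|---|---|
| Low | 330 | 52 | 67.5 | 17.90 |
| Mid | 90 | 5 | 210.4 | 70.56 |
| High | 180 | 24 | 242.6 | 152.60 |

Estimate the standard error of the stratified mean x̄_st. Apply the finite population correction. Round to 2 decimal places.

SE(x̄_st) ≈ 9.92

V̂(x̄_st) = Σ W_h² (1 − n_h/N_h) s_h²/n_h, with W_h = N_h/N and N = 600:
  stratum Low: (330/600)²·(1 − 52/330)·17.90²/52 = 1.57021
  stratum Mid: (90/600)²·(1 − 5/90)·70.56²/5 = 21.1595
  stratum High: (180/600)²·(1 − 24/180)·152.60²/24 = 75.682
V̂(x̄_st) = 98.4117
SE(x̄_st) = √98.4117 = 9.92027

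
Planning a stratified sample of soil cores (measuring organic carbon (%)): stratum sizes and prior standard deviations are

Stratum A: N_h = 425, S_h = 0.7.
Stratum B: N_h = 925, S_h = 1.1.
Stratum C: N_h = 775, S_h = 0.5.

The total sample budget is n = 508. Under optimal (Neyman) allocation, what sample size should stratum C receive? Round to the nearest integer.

116

Neyman allocation: n_h = n · N_h S_h / Σ N_i S_i, with n = 508.
  stratum A: N_h·S_h = 425·0.7 = 297.50
  stratum B: N_h·S_h = 925·1.1 = 1017.50
  stratum C: N_h·S_h = 775·0.5 = 387.50
Σ N_h S_h = 1702.50
n for stratum C = 508·387.50/1702.50 = 115.624 → 116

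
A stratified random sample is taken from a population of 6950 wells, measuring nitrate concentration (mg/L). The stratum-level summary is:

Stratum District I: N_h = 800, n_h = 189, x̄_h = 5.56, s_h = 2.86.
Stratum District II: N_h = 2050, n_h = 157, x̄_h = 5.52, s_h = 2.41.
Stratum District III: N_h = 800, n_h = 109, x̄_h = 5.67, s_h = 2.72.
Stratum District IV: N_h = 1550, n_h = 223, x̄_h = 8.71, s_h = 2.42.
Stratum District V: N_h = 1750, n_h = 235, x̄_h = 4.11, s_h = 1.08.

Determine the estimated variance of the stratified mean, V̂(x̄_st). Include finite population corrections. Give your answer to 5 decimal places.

V̂(x̄_st) ≈ 0.00558

V̂(x̄_st) = Σ W_h² (1 − n_h/N_h) s_h²/n_h, with W_h = N_h/N and N = 6950:
  stratum District I: (800/6950)²·(1 − 189/800)·2.86²/189 = 0.000437957
  stratum District II: (2050/6950)²·(1 − 157/2050)·2.41²/157 = 0.00297214
  stratum District III: (800/6950)²·(1 − 109/800)·2.72²/109 = 0.000776801
  stratum District IV: (1550/6950)²·(1 − 223/1550)·2.42²/223 = 0.0011183
  stratum District V: (1750/6950)²·(1 − 235/1750)·1.08²/235 = 0.000272434
V̂(x̄_st) = 0.00557763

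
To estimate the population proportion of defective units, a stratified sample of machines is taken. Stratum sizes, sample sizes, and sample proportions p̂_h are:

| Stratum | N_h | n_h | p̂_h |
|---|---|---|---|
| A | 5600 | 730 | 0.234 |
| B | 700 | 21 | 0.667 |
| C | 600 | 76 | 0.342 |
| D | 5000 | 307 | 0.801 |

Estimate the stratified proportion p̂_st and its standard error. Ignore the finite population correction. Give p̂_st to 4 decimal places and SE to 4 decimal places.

N = 11900; stratum weights W_h = N_h/N.
p̂_st = Σ W_h p̂_h = (5600·0.234 + 700·0.667 + 600·0.342 + 5000·0.801)/11900 = 0.50315
V̂(p̂_st) = Σ W_h² p̂_h(1−p̂_h)/(n_h−1):
  stratum A: (5600/11900)²·0.234·0.766/729 = 5.44502e-05
  stratum B: (700/11900)²·0.667·0.333/20 = 3.84275e-05
  stratum C: (600/11900)²·0.342·0.658/75 = 7.6278e-06
  stratum D: (5000/11900)²·0.801·0.199/306 = 9.19624e-05
V̂(p̂_st) = 0.000192468; SE = √V̂ = 0.0138733

p̂_st ≈ 0.5032, SE ≈ 0.0139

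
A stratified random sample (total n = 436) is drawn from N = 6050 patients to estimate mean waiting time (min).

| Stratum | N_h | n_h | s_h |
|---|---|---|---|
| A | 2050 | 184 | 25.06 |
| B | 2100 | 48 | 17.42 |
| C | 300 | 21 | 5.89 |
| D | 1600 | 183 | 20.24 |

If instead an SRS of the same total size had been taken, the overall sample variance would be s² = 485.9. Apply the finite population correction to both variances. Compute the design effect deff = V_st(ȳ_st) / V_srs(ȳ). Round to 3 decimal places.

deff ≈ 1.202

V̂(ȳ_st) = Σ W_h² (1 − n_h/N_h) s_h²/n_h, with W_h = N_h/N and N = 6050:
  stratum A: (2050/6050)²·(1 − 184/2050)·25.06²/184 = 0.356697
  stratum B: (2100/6050)²·(1 − 48/2100)·17.42²/48 = 0.744288
  stratum C: (300/6050)²·(1 − 21/300)·5.89²/21 = 0.00377769
  stratum D: (1600/6050)²·(1 − 183/1600)·20.24²/183 = 0.138659
V_st = 1.24342
V_srs = (1 − 436/6050)·485.9/436 = 1.03414
deff = V_st / V_srs = 1.24342/1.03414 = 1.2024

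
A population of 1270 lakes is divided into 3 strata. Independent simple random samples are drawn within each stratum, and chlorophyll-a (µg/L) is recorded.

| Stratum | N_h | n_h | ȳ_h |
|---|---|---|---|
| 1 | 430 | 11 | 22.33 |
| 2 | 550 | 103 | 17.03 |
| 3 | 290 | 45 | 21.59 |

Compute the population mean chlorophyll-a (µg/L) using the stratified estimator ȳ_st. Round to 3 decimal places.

ȳ_st ≈ 19.866

N = Σ N_h = 1270. Stratum weights W_h = N_h/N.
ȳ_st = (430·22.33 + 550·17.03 + 290·21.59) / 1270 = 19.86575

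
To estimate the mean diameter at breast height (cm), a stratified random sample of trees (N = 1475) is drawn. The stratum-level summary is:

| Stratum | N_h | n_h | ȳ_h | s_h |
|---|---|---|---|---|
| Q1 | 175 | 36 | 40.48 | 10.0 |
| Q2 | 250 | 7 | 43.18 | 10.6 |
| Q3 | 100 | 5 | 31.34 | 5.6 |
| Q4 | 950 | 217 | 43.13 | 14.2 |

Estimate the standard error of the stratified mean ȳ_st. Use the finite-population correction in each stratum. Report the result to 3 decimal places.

SE(ȳ_st) ≈ 0.897

V̂(ȳ_st) = Σ W_h² (1 − n_h/N_h) s_h²/n_h, with W_h = N_h/N and N = 1475:
  stratum Q1: (175/1475)²·(1 − 36/175)·10.0²/36 = 0.0310575
  stratum Q2: (250/1475)²·(1 − 7/250)·10.6²/7 = 0.448204
  stratum Q3: (100/1475)²·(1 − 5/100)·5.6²/5 = 0.0273871
  stratum Q4: (950/1475)²·(1 − 217/950)·14.2²/217 = 0.297413
V̂(ȳ_st) = 0.804062
SE(ȳ_st) = √0.804062 = 0.896695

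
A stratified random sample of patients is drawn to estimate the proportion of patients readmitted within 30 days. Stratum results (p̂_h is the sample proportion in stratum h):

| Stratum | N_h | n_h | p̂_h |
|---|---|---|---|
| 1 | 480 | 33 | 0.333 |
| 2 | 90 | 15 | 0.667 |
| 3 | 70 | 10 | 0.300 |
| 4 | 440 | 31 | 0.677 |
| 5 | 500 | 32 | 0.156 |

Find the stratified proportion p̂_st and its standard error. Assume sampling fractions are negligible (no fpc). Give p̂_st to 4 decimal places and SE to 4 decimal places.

p̂_st ≈ 0.3903, SE ≈ 0.0416

N = 1580; stratum weights W_h = N_h/N.
p̂_st = Σ W_h p̂_h = (480·0.333 + 90·0.667 + 70·0.300 + 440·0.677 + 500·0.156)/1580 = 0.39035
V̂(p̂_st) = Σ W_h² p̂_h(1−p̂_h)/(n_h−1):
  stratum 1: (480/1580)²·0.333·0.667/32 = 0.000640602
  stratum 2: (90/1580)²·0.667·0.333/14 = 5.1477e-05
  stratum 3: (70/1580)²·0.300·0.700/9 = 4.57993e-05
  stratum 4: (440/1580)²·0.677·0.323/30 = 0.000565277
  stratum 5: (500/1580)²·0.156·0.844/31 = 0.000425335
V̂(p̂_st) = 0.00172849; SE = √V̂ = 0.0415751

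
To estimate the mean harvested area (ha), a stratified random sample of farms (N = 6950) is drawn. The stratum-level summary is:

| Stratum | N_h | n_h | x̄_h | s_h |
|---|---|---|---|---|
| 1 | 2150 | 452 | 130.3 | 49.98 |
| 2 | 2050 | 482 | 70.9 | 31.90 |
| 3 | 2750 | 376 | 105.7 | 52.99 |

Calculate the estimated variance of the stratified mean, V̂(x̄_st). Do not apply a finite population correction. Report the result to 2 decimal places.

V̂(x̄_st) = Σ W_h² s_h²/n_h, with W_h = N_h/N and N = 6950:
  stratum 1: (2150/6950)²·49.98²/452 = 0.528885
  stratum 2: (2050/6950)²·31.90²/482 = 0.183684
  stratum 3: (2750/6950)²·52.99²/376 = 1.16922
V̂(x̄_st) = 1.88179

V̂(x̄_st) ≈ 1.88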